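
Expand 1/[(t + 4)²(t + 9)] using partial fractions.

Cover-up at t=-9: R = 1/(-9 + 4)² = 1/25. Cover-up at t=-4: Q = 1/(-4 + 9) = 1/5. Comparing t² coeff: P = -R = -1/25
Result: (-1/25)/(t + 4) + (1/5)/(t + 4)² + (1/25)/(t + 9)


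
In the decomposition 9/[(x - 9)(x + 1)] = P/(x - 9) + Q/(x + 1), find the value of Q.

Cover-up at x = -1: Q = 9/(-1 - 9) = -9/10


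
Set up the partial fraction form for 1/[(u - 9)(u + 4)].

Distinct linear factors: A/(u - 9) + B/(u + 4)


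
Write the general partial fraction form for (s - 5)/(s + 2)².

Repeated linear factor: P/(s + 2) + Q/(s + 2)²


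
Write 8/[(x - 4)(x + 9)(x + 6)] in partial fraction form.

Using cover-up method: P = 4/65, Q = 8/39, R = -4/15
Result: (4/65)/(x - 4) + (8/39)/(x + 9) - (4/15)/(x + 6)


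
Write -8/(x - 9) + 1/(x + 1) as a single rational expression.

Common denominator (x - 9)(x + 1). Numerator: -8(x + 1) + 1(x - 9) = (-8x - 8) + (x - 9) = -7x - 17
Result: (-7x - 17)/[(x - 9)(x + 1)]


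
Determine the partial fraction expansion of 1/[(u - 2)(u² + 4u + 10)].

Cover-up at u = 2: P = 1/(2² + 4·2 + 10) = 1/22. Then Q = -P = -1/22, R = -P·(4 + 2) = -3/11
Result: (1/22)/(u - 2) - ((1/22)u + 3/11)/(u² + 4u + 10)


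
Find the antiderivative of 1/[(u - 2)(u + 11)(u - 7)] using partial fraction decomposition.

Cover-up: A = -1/65, B = 1/234, C = 1/90. Decomposition: (-1/65)/(u - 2) + (1/234)/(u + 11) + (1/90)/(u - 7). Integrate each term: (-1/65) ln|(u - 2)| + (1/234) ln|(u + 11)| + (1/90) ln|(u - 7)| + C


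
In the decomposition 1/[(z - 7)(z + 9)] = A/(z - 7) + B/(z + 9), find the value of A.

Cover-up at z = 7: A = 1/(7 + 9) = 1/16


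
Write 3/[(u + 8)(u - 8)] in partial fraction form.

3/(u + 8)(u - 8) = P/(u + 8) + Q/(u - 8). P = 3/(-8 - 8) = -3/16, Q = 3/(8 + 8) = 3/16
Result: (-3/16)/(u + 8) + (3/16)/(u - 8)


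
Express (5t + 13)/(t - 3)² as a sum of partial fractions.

(5t + 13) = A(t - 3) + B. At t = 3: B = 5·3 + 13 = 28. Coeff of t: A = 5
Result: 5/(t - 3) + 28/(t - 3)²


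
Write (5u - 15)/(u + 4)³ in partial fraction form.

(5u - 15) = P(u + 4)² + Q(u + 4) + R. At u = -4: R = 5·(-4) - 15 = -35. Coefficients: P = 0, Q = 5
Result: 5/(u + 4)² - 35/(u + 4)³


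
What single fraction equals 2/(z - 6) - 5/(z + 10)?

Common denominator (z - 6)(z + 10). Numerator: 2(z + 10) - 5(z - 6) = (2z + 20) - (5z - 30) = -3z + 50
Result: (-3z + 50)/[(z - 6)(z + 10)]


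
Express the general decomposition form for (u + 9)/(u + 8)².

Repeated linear factor: α/(u + 8) + β/(u + 8)²


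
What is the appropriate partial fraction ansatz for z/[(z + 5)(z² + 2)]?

Linear + irreducible quadratic: α/(z + 5) + (βz + γ)/(z² + 2)


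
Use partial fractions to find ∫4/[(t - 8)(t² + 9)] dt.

Cover-up at t=8: P = 4/(8²+9) = 4/73. Coeff matching: Q = -4/73, R = -32/73. Decomposition: (4/73)/(t - 8) - ((4/73)t + 32/73)/(t² + 9). Integrate: linear → ln, quadratic → (1/2)ln + arctan: (4/73) ln|(t - 8)| - (2/73) ln(t² + 9) - (32/219) arctan(t/3) + C


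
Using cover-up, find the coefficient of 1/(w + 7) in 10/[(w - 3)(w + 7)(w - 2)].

Cover (w + 7), set w=-7: 10/[(-7 - 3)(-7 - 2)] = 1/9


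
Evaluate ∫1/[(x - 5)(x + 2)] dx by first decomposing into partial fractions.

Decompose: 1/[(x - 5)(x + 2)] = (1/7)/(x - 5) - (1/7)/(x + 2). Integrate each term: (1/7) ln|(x - 5)| - (1/7) ln|(x + 2)| + C


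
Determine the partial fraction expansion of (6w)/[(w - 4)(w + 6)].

At w=4: A = (6·4 + 0)/(4 + 6) = 12/5. At w=-6: B = (6·(-6) + 0)/(-6 - 4) = 18/5
Result: (12/5)/(w - 4) + (18/5)/(w + 6)


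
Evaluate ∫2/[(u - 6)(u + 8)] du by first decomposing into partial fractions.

Decompose: 2/[(u - 6)(u + 8)] = (1/7)/(u - 6) - (1/7)/(u + 8). Integrate each term: (1/7) ln|(u - 6)| - (1/7) ln|(u + 8)| + C


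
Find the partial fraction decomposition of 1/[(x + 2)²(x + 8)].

Cover-up at x=-8: C = 1/(-8 + 2)² = 1/36. Cover-up at x=-2: B = 1/(-2 + 8) = 1/6. Comparing x² coeff: A = -C = -1/36
Result: (-1/36)/(x + 2) + (1/6)/(x + 2)² + (1/36)/(x + 8)


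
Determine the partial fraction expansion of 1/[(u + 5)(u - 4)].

1/(u + 5)(u - 4) = A/(u + 5) + B/(u - 4). A = 1/(-5 - 4) = -1/9, B = 1/(4 + 5) = 1/9
Result: (-1/9)/(u + 5) + (1/9)/(u - 4)


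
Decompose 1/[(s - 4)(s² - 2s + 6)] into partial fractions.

Cover-up at s = 4: α = 1/(4² - 2·4 + 6) = 1/14. Then β = -α = -1/14, γ = -α·(-2 + 4) = -1/7
Result: (1/14)/(s - 4) - ((1/14)s + 1/7)/(s² - 2s + 6)


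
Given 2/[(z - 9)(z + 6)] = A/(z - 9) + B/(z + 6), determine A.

Cover-up at z = 9: A = 2/(9 + 6) = 2/15


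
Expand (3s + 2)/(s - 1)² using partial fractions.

(3s + 2) = α(s - 1) + β. At s = 1: β = 3·1 + 2 = 5. Coeff of s: α = 3
Result: 3/(s - 1) + 5/(s - 1)²


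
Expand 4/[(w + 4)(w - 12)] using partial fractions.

4/(w + 4)(w - 12) = A/(w + 4) + B/(w - 12). A = 4/(-4 - 12) = -1/4, B = 4/(12 + 4) = 1/4
Result: (-1/4)/(w + 4) + (1/4)/(w - 12)


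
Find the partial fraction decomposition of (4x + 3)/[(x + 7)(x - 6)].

At x=-7: A = (4·(-7) + 3)/(-7 - 6) = 25/13. At x=6: B = (4·6 + 3)/(6 + 7) = 27/13
Result: (25/13)/(x + 7) + (27/13)/(x - 6)


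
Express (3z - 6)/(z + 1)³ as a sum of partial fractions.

(3z - 6) = A(z + 1)² + B(z + 1) + C. At z = -1: C = 3·(-1) - 6 = -9. Coefficients: A = 0, B = 3
Result: 3/(z + 1)² - 9/(z + 1)³


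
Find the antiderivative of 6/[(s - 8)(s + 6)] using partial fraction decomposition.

Decompose: 6/[(s - 8)(s + 6)] = (3/7)/(s - 8) - (3/7)/(s + 6). Integrate each term: (3/7) ln|(s - 8)| - (3/7) ln|(s + 6)| + C


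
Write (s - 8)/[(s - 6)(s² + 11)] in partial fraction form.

At s=6: P = (1·6 - 8)/(6² + 11) = -2/47. Q = -P = 2/47, R = 1 - 6·P = 59/47
Result: (-2/47)/(s - 6) + ((2/47)s + 59/47)/(s² + 11)


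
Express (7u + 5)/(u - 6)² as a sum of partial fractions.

(7u + 5) = P(u - 6) + Q. At u = 6: Q = 7·6 + 5 = 47. Coeff of u: P = 7
Result: 7/(u - 6) + 47/(u - 6)²


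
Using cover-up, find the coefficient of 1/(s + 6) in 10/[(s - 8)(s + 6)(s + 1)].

Cover (s + 6), set s=-6: 10/[(-6 - 8)(-6 + 1)] = 1/7


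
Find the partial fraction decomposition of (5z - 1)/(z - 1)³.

(5z - 1) = P(z - 1)² + Q(z - 1) + R. At z = 1: R = 5·1 - 1 = 4. Coefficients: P = 0, Q = 5
Result: 5/(z - 1)² + 4/(z - 1)³


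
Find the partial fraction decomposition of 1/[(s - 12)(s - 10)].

1/(s - 12)(s - 10) = A/(s - 12) + B/(s - 10). A = 1/(12 - 10) = 1/2, B = 1/(10 - 12) = -1/2
Result: (1/2)/(s - 12) - (1/2)/(s - 10)


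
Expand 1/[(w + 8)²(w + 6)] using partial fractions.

Cover-up at w=-6: γ = 1/(-6 + 8)² = 1/4. Cover-up at w=-8: β = 1/(-8 + 6) = -1/2. Comparing w² coeff: α = -γ = -1/4
Result: (-1/4)/(w + 8) - (1/2)/(w + 8)² + (1/4)/(w + 6)


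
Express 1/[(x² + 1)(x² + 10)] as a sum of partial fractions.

Coefficient matching gives P = R = 0, Q = 1/(10-1) = 1/9, S = -Q = -1/9
Result: (1/9)/(x² + 1) - (1/9)/(x² + 10)


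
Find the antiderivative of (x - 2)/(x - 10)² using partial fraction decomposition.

Decompose: α = 1, β = 1·10 - 2 = 8, so (x - 2)/(x - 10)² = 1/(x - 10) + 8/(x - 10)². Integrate: ∫ α/(x - 10) dx = ln|(x - 10)|; ∫ β/(x - 10)² dx = -8/(x - 10). Sum: ln|(x - 10)| - 8/(x - 10) + C


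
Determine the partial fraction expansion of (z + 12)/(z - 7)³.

(z + 12) = α(z - 7)² + β(z - 7) + γ. At z = 7: γ = 1·7 + 12 = 19. Coefficients: α = 0, β = 1
Result: 1/(z - 7)² + 19/(z - 7)³


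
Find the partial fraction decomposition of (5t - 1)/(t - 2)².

(5t - 1) = P(t - 2) + Q. At t = 2: Q = 5·2 - 1 = 9. Coeff of t: P = 5
Result: 5/(t - 2) + 9/(t - 2)²


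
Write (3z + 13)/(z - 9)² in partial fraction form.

(3z + 13) = P(z - 9) + Q. At z = 9: Q = 3·9 + 13 = 40. Coeff of z: P = 3
Result: 3/(z - 9) + 40/(z - 9)²


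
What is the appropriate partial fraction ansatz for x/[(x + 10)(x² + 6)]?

Linear + irreducible quadratic: α/(x + 10) + (βx + γ)/(x² + 6)


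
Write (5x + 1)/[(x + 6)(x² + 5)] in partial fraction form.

At x=-6: P = (5·(-6) + 1)/((-6)² + 5) = -29/41. Q = -P = 29/41, R = 5 - (-6)·P = 31/41
Result: (-29/41)/(x + 6) + ((29/41)x + 31/41)/(x² + 5)


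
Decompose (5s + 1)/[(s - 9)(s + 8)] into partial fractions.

At s=9: α = (5·9 + 1)/(9 + 8) = 46/17. At s=-8: β = (5·(-8) + 1)/(-8 - 9) = 39/17
Result: (46/17)/(s - 9) + (39/17)/(s + 8)


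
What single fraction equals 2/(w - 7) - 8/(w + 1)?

Common denominator (w - 7)(w + 1). Numerator: 2(w + 1) - 8(w - 7) = (2w + 2) - (8w - 56) = -6w + 58
Result: (-6w + 58)/[(w - 7)(w + 1)]


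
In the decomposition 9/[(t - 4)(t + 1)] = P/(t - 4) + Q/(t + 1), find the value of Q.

Cover-up at t = -1: Q = 9/(-1 - 4) = -9/5


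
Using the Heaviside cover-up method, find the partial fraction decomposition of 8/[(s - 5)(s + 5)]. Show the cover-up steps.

Cover (s - 5): set s=5, get P = 8/(5 + 5) = 4/5. Cover (s + 5): set s=-5, get Q = 8/(-5 - 5) = -4/5.
Result: (4/5)/(s - 5) - (4/5)/(s + 5)


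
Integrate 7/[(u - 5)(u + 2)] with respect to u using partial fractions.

Decompose: 7/[(u - 5)(u + 2)] = 1/(u - 5) - 1/(u + 2). Integrate each term: ln|(u - 5)| - ln|(u + 2)| + C


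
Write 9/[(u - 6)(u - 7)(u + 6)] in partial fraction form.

Using cover-up method: P = -3/4, Q = 9/13, R = 3/52
Result: (-3/4)/(u - 6) + (9/13)/(u - 7) + (3/52)/(u + 6)


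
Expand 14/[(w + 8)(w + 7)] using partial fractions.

14/(w + 8)(w + 7) = P/(w + 8) + Q/(w + 7). P = 14/(-8 + 7) = -14, Q = 14/(-7 + 8) = 14
Result: -14/(w + 8) + 14/(w + 7)


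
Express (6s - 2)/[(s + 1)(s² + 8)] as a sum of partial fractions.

At s=-1: α = (6·(-1) - 2)/((-1)² + 8) = -8/9. β = -α = 8/9, γ = 6 - (-1)·α = 46/9
Result: (-8/9)/(s + 1) + ((8/9)s + 46/9)/(s² + 8)


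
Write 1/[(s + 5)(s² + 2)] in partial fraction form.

Cover-up at s = -5: A = 1/((-5)² + 2) = 1/27. Then B = -A = -1/27, C = -A·(0 - 5) = 5/27
Result: (1/27)/(s + 5) - ((1/27)s - 5/27)/(s² + 2)


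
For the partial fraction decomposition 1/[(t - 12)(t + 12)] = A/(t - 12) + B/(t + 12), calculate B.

Cover-up at t = -12: B = 1/(-12 - 12) = -1/24


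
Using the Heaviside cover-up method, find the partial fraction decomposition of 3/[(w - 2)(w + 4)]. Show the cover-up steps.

Cover (w - 2): set w=2, get A = 3/(2 + 4) = 1/2. Cover (w + 4): set w=-4, get B = 3/(-4 - 2) = -1/2.
Result: (1/2)/(w - 2) - (1/2)/(w + 4)


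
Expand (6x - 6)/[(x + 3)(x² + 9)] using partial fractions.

At x=-3: A = (6·(-3) - 6)/((-3)² + 9) = -4/3. B = -A = 4/3, C = 6 - (-3)·A = 2
Result: (-4/3)/(x + 3) + ((4/3)x + 2)/(x² + 9)


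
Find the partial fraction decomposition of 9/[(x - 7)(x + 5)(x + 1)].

Using cover-up method: P = 3/32, Q = 3/16, R = -9/32
Result: (3/32)/(x - 7) + (3/16)/(x + 5) - (9/32)/(x + 1)


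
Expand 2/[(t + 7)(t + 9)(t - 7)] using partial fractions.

Using cover-up method: α = -1/14, β = 1/16, γ = 1/112
Result: (-1/14)/(t + 7) + (1/16)/(t + 9) + (1/112)/(t - 7)


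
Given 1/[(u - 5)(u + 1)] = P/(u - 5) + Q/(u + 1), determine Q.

Cover-up at u = -1: Q = 1/(-1 - 5) = -1/6


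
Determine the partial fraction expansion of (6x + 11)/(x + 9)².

(6x + 11) = P(x + 9) + Q. At x = -9: Q = 6·(-9) + 11 = -43. Coeff of x: P = 6
Result: 6/(x + 9) - 43/(x + 9)²


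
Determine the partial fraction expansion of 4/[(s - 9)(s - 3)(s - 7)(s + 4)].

Using Heaviside cover-up: (1/39)/(s - 9) + (1/42)/(s - 3) - (1/22)/(s - 7) - (4/1001)/(s + 4)


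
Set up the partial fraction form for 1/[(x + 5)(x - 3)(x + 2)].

Three distinct linear factors: P/(x + 5) + Q/(x - 3) + R/(x + 2)


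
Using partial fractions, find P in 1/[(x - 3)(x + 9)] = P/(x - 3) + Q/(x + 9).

Cover-up at x = 3: P = 1/(3 + 9) = 1/12


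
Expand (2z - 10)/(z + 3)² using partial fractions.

(2z - 10) = P(z + 3) + Q. At z = -3: Q = 2·(-3) - 10 = -16. Coeff of z: P = 2
Result: 2/(z + 3) - 16/(z + 3)²


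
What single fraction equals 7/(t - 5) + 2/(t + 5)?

Common denominator (t - 5)(t + 5). Numerator: 7(t + 5) + 2(t - 5) = (7t + 35) + (2t - 10) = 9t + 25
Result: (9t + 25)/[(t - 5)(t + 5)]


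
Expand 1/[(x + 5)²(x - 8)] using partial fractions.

Cover-up at x=8: C = 1/(8 + 5)² = 1/169. Cover-up at x=-5: B = 1/(-5 - 8) = -1/13. Comparing x² coeff: A = -C = -1/169
Result: (-1/169)/(x + 5) - (1/13)/(x + 5)² + (1/169)/(x - 8)


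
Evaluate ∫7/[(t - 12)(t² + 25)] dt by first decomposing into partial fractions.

Cover-up at t=12: P = 7/(12²+25) = 7/169. Coeff matching: Q = -7/169, R = -84/169. Decomposition: (7/169)/(t - 12) - ((7/169)t + 84/169)/(t² + 25). Integrate: linear → ln, quadratic → (1/2)ln + arctan: (7/169) ln|(t - 12)| - (7/338) ln(t² + 25) - (84/845) arctan(t/5) + C


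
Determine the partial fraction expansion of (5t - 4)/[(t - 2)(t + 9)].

At t=2: P = (5·2 - 4)/(2 + 9) = 6/11. At t=-9: Q = (5·(-9) - 4)/(-9 - 2) = 49/11
Result: (6/11)/(t - 2) + (49/11)/(t + 9)


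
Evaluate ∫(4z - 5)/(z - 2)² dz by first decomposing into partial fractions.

Decompose: A = 4, B = 4·2 - 5 = 3, so (4z - 5)/(z - 2)² = 4/(z - 2) + 3/(z - 2)². Integrate: ∫ A/(z - 2) dz = 4 ln|(z - 2)|; ∫ B/(z - 2)² dz = -3/(z - 2). Sum: 4 ln|(z - 2)| - 3/(z - 2) + C


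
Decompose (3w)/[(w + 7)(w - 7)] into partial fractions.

At w=-7: A = (3·(-7) + 0)/(-7 - 7) = 3/2. At w=7: B = (3·7 + 0)/(7 + 7) = 3/2
Result: (3/2)/(w + 7) + (3/2)/(w - 7)


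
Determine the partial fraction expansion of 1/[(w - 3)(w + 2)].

1/(w - 3)(w + 2) = P/(w - 3) + Q/(w + 2). P = 1/(3 + 2) = 1/5, Q = 1/(-2 - 3) = -1/5
Result: (1/5)/(w - 3) - (1/5)/(w + 2)


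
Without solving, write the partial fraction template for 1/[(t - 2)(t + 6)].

Distinct linear factors: P/(t - 2) + Q/(t + 6)


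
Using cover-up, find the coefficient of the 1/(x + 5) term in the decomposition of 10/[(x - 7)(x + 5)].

Cover (x + 5), set x=-5: 10/((x - 7) at x=-5) = 10/(-12) = -5/6


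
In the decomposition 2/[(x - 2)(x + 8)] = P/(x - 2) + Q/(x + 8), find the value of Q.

Cover-up at x = -8: Q = 2/(-8 - 2) = -2/10 = -1/5


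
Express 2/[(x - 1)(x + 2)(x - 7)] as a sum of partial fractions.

Using cover-up method: A = -1/9, B = 2/27, C = 1/27
Result: (-1/9)/(x - 1) + (2/27)/(x + 2) + (1/27)/(x - 7)


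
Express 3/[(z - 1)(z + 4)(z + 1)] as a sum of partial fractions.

Using cover-up method: P = 3/10, Q = 1/5, R = -1/2
Result: (3/10)/(z - 1) + (1/5)/(z + 4) - (1/2)/(z + 1)


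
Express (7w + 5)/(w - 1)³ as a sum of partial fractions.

(7w + 5) = α(w - 1)² + β(w - 1) + γ. At w = 1: γ = 7·1 + 5 = 12. Coefficients: α = 0, β = 7
Result: 7/(w - 1)² + 12/(w - 1)³


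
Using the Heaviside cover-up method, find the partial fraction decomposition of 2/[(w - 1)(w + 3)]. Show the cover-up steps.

Cover (w - 1): set w=1, get α = 2/(1 + 3) = 1/2. Cover (w + 3): set w=-3, get β = 2/(-3 - 1) = -1/2.
Result: (1/2)/(w - 1) - (1/2)/(w + 3)


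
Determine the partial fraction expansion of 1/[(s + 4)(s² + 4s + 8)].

Cover-up at s = -4: α = 1/((-4)² + 4·(-4) + 8) = 1/8. Then β = -α = -1/8, γ = -α·(4 - 4) = 0
Result: (1/8)/(s + 4) - ((1/8)s)/(s² + 4s + 8)


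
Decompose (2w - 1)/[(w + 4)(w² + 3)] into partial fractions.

At w=-4: α = (2·(-4) - 1)/((-4)² + 3) = -9/19. β = -α = 9/19, γ = 2 - (-4)·α = 2/19
Result: (-9/19)/(w + 4) + ((9/19)w + 2/19)/(w² + 3)


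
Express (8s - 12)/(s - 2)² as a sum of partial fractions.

(8s - 12) = P(s - 2) + Q. At s = 2: Q = 8·2 - 12 = 4. Coeff of s: P = 8
Result: 8/(s - 2) + 4/(s - 2)²


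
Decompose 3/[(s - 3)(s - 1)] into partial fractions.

3/(s - 3)(s - 1) = α/(s - 3) + β/(s - 1). α = 3/(3 - 1) = 3/2, β = 3/(1 - 3) = -3/2
Result: (3/2)/(s - 3) - (3/2)/(s - 1)


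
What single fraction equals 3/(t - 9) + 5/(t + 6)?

Common denominator (t - 9)(t + 6). Numerator: 3(t + 6) + 5(t - 9) = (3t + 18) + (5t - 45) = 8t - 27
Result: (8t - 27)/[(t - 9)(t + 6)]


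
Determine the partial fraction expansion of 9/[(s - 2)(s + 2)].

9/(s - 2)(s + 2) = α/(s - 2) + β/(s + 2). α = 9/(2 + 2) = 9/4, β = 9/(-2 - 2) = -9/4
Result: (9/4)/(s - 2) - (9/4)/(s + 2)


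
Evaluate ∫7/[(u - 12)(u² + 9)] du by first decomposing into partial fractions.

Cover-up at u=12: α = 7/(12²+9) = 7/153. Coeff matching: β = -7/153, γ = -28/51. Decomposition: (7/153)/(u - 12) - ((7/153)u + 28/51)/(u² + 9). Integrate: linear → ln, quadratic → (1/2)ln + arctan: (7/153) ln|(u - 12)| - (7/306) ln(u² + 9) - (28/153) arctan(u/3) + C


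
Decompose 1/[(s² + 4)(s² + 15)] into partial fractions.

Coefficient matching gives A = C = 0, B = 1/(15-4) = 1/11, D = -B = -1/11
Result: (1/11)/(s² + 4) - (1/11)/(s² + 15)


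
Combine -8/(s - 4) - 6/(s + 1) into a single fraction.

Common denominator (s - 4)(s + 1). Numerator: -8(s + 1) - 6(s - 4) = (-8s - 8) - (6s - 24) = -14s + 16
Result: (-14s + 16)/[(s - 4)(s + 1)]


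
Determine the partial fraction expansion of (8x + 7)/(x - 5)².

(8x + 7) = P(x - 5) + Q. At x = 5: Q = 8·5 + 7 = 47. Coeff of x: P = 8
Result: 8/(x - 5) + 47/(x - 5)²


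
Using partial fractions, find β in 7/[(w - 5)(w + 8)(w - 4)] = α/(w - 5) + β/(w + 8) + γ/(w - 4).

Cover-up at w = -8: β = 7/[(-8 - 5)(-8 - 4)] = 7/[(-13)(-12)] = 7/156


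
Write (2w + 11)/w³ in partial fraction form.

(2w + 11) = Pw² + Qw + R. At w = 0: R = 2·0 + 11 = 11. Coefficients: P = 0, Q = 2
Result: 2/w² + 11/w³


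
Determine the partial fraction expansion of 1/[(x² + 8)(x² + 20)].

Coefficient matching gives A = C = 0, B = 1/(20-8) = 1/12, D = -B = -1/12
Result: (1/12)/(x² + 8) - (1/12)/(x² + 20)


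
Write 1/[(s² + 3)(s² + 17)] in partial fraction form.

Coefficient matching gives α = γ = 0, β = 1/(17-3) = 1/14, δ = -β = -1/14
Result: (1/14)/(s² + 3) - (1/14)/(s² + 17)


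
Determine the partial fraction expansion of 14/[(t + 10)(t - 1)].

14/(t + 10)(t - 1) = P/(t + 10) + Q/(t - 1). P = 14/(-10 - 1) = -14/11, Q = 14/(1 + 10) = 14/11
Result: (-14/11)/(t + 10) + (14/11)/(t - 1)


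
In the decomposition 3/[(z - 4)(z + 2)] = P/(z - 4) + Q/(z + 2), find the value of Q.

Cover-up at z = -2: Q = 3/(-2 - 4) = -3/6 = -1/2


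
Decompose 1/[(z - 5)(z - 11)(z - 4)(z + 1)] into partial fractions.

Using Heaviside cover-up: (-1/36)/(z - 5) + (1/504)/(z - 11) + (1/35)/(z - 4) - (1/360)/(z + 1)


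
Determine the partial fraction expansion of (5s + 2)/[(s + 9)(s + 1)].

At s=-9: P = (5·(-9) + 2)/(-9 + 1) = 43/8. At s=-1: Q = (5·(-1) + 2)/(-1 + 9) = -3/8
Result: (43/8)/(s + 9) - (3/8)/(s + 1)


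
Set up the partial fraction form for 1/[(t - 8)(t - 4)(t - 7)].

Three distinct linear factors: P/(t - 8) + Q/(t - 4) + R/(t - 7)


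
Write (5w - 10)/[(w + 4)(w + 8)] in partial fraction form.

At w=-4: P = (5·(-4) - 10)/(-4 + 8) = -15/2. At w=-8: Q = (5·(-8) - 10)/(-8 + 4) = 25/2
Result: (-15/2)/(w + 4) + (25/2)/(w + 8)


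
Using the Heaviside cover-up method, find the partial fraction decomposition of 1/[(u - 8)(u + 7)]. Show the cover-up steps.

Cover (u - 8): set u=8, get α = 1/(8 + 7) = 1/15. Cover (u + 7): set u=-7, get β = 1/(-7 - 8) = -1/15.
Result: (1/15)/(u - 8) - (1/15)/(u + 7)


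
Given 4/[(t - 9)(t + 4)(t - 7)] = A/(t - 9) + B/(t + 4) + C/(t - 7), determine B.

Cover-up at t = -4: B = 4/[(-4 - 9)(-4 - 7)] = 4/[(-13)(-11)] = 4/143


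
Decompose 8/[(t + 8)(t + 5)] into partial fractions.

8/(t + 8)(t + 5) = A/(t + 8) + B/(t + 5). A = 8/(-8 + 5) = -8/3, B = 8/(-5 + 8) = 8/3
Result: (-8/3)/(t + 8) + (8/3)/(t + 5)


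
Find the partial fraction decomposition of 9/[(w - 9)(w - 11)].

9/(w - 9)(w - 11) = P/(w - 9) + Q/(w - 11). P = 9/(9 - 11) = -9/2, Q = 9/(11 - 9) = 9/2
Result: (-9/2)/(w - 9) + (9/2)/(w - 11)


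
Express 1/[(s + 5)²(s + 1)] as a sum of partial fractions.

Cover-up at s=-1: γ = 1/(-1 + 5)² = 1/16. Cover-up at s=-5: β = 1/(-5 + 1) = -1/4. Comparing s² coeff: α = -γ = -1/16
Result: (-1/16)/(s + 5) - (1/4)/(s + 5)² + (1/16)/(s + 1)


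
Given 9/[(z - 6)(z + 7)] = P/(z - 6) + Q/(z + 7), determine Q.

Cover-up at z = -7: Q = 9/(-7 - 6) = -9/13


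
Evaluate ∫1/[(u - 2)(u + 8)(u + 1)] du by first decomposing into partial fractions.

Cover-up: A = 1/30, B = 1/70, C = -1/21. Decomposition: (1/30)/(u - 2) + (1/70)/(u + 8) - (1/21)/(u + 1). Integrate each term: (1/30) ln|(u - 2)| + (1/70) ln|(u + 8)| - (1/21) ln|(u + 1)| + C


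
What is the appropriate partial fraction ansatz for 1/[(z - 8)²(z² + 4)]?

Repeated linear + quadratic: P/(z - 8) + Q/(z - 8)² + (Rz + S)/(z² + 4)


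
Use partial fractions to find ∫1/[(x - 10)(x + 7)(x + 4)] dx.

Cover-up: P = 1/238, Q = 1/51, R = -1/42. Decomposition: (1/238)/(x - 10) + (1/51)/(x + 7) - (1/42)/(x + 4). Integrate each term: (1/238) ln|(x - 10)| + (1/51) ln|(x + 7)| - (1/42) ln|(x + 4)| + C


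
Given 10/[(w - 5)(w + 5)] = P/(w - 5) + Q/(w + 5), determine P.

Cover-up at w = 5: P = 10/(5 + 5) = 10/10 = 1


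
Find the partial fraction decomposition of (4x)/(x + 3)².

(4x) = A(x + 3) + B. At x = -3: B = 4·(-3) + 0 = -12. Coeff of x: A = 4
Result: 4/(x + 3) - 12/(x + 3)²


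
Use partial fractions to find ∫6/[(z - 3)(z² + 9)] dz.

Cover-up at z=3: α = 6/(3²+9) = 1/3. Coeff matching: β = -1/3, γ = -1. Decomposition: (1/3)/(z - 3) - ((1/3)z + 1)/(z² + 9). Integrate: linear → ln, quadratic → (1/2)ln + arctan: (1/3) ln|(z - 3)| - (1/6) ln(z² + 9) - (1/3) arctan(z/3) + C


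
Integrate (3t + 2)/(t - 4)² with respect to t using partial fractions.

Decompose: A = 3, B = 3·4 + 2 = 14, so (3t + 2)/(t - 4)² = 3/(t - 4) + 14/(t - 4)². Integrate: ∫ A/(t - 4) dt = 3 ln|(t - 4)|; ∫ B/(t - 4)² dt = -14/(t - 4). Sum: 3 ln|(t - 4)| - 14/(t - 4) + C


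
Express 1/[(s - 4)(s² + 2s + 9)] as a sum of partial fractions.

Cover-up at s = 4: α = 1/(4² + 2·4 + 9) = 1/33. Then β = -α = -1/33, γ = -α·(2 + 4) = -2/11
Result: (1/33)/(s - 4) - ((1/33)s + 2/11)/(s² + 2s + 9)


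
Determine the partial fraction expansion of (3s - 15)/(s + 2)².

(3s - 15) = P(s + 2) + Q. At s = -2: Q = 3·(-2) - 15 = -21. Coeff of s: P = 3
Result: 3/(s + 2) - 21/(s + 2)²


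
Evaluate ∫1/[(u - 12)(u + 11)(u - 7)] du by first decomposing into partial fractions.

Cover-up: P = 1/115, Q = 1/414, R = -1/90. Decomposition: (1/115)/(u - 12) + (1/414)/(u + 11) - (1/90)/(u - 7). Integrate each term: (1/115) ln|(u - 12)| + (1/414) ln|(u + 11)| - (1/90) ln|(u - 7)| + C


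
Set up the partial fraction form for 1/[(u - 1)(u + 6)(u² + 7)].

Two linear + quadratic: A/(u - 1) + B/(u + 6) + (Cu + D)/(u² + 7)


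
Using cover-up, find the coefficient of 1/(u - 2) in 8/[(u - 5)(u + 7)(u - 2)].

Cover (u - 2), set u=2: 8/[(2 - 5)(2 + 7)] = -8/27


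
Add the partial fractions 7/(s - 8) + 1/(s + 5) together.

Common denominator (s - 8)(s + 5). Numerator: 7(s + 5) + 1(s - 8) = (7s + 35) + (s - 8) = 8s + 27
Result: (8s + 27)/[(s - 8)(s + 5)]


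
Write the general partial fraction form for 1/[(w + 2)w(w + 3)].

Three distinct linear factors: α/(w + 2) + β/w + γ/(w + 3)


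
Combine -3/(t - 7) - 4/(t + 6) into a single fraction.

Common denominator (t - 7)(t + 6). Numerator: -3(t + 6) - 4(t - 7) = (-3t - 18) - (4t - 28) = -7t + 10
Result: (-7t + 10)/[(t - 7)(t + 6)]


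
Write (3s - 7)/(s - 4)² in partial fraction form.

(3s - 7) = P(s - 4) + Q. At s = 4: Q = 3·4 - 7 = 5. Coeff of s: P = 3
Result: 3/(s - 4) + 5/(s - 4)²


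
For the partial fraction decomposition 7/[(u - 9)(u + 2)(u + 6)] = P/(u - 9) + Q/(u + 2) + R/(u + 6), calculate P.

Cover-up at u = 9: P = 7/[(9 + 2)(9 + 6)] = 7/[(11)(15)] = 7/165


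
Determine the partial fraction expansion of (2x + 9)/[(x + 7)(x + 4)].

At x=-7: A = (2·(-7) + 9)/(-7 + 4) = 5/3. At x=-4: B = (2·(-4) + 9)/(-4 + 7) = 1/3
Result: (5/3)/(x + 7) + (1/3)/(x + 4)


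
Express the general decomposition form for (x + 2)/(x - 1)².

Repeated linear factor: A/(x - 1) + B/(x - 1)²


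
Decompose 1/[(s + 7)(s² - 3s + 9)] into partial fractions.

Cover-up at s = -7: A = 1/((-7)² - 3·(-7) + 9) = 1/79. Then B = -A = -1/79, C = -A·(-3 - 7) = 10/79
Result: (1/79)/(s + 7) - ((1/79)s - 10/79)/(s² - 3s + 9)


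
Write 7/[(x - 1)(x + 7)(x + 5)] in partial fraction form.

Using cover-up method: α = 7/48, β = 7/16, γ = -7/12
Result: (7/48)/(x - 1) + (7/16)/(x + 7) - (7/12)/(x + 5)


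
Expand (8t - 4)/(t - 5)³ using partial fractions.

(8t - 4) = P(t - 5)² + Q(t - 5) + R. At t = 5: R = 8·5 - 4 = 36. Coefficients: P = 0, Q = 8
Result: 8/(t - 5)² + 36/(t - 5)³


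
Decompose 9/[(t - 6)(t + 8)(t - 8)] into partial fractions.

Using cover-up method: P = -9/28, Q = 9/224, R = 9/32
Result: (-9/28)/(t - 6) + (9/224)/(t + 8) + (9/32)/(t - 8)


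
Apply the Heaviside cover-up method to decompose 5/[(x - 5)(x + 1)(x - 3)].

Cover (x - 5), x=5: α = 5/[(5 + 1)(5 - 3)] = 5/12. Cover (x + 1), x=-1: β = 5/[(-1 - 5)(-1 - 3)] = 5/24. Cover (x - 3), x=3: γ = 5/[(3 - 5)(3 + 1)] = -5/8.
Result: (5/12)/(x - 5) + (5/24)/(x + 1) - (5/8)/(x - 3)


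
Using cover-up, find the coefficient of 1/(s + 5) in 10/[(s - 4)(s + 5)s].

Cover (s + 5), set s=-5: 10/[(-5 - 4)(-5 - 0)] = 2/9


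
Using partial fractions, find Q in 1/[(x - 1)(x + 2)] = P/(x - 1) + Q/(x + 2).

Cover-up at x = -2: Q = 1/(-2 - 1) = -1/3


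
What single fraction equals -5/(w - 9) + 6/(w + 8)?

Common denominator (w - 9)(w + 8). Numerator: -5(w + 8) + 6(w - 9) = (-5w - 40) + (6w - 54) = w - 94
Result: (w - 94)/[(w - 9)(w + 8)]


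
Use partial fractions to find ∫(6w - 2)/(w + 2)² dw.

Decompose: A = 6, B = 6·(-2) - 2 = -14, so (6w - 2)/(w + 2)² = 6/(w + 2) - 14/(w + 2)². Integrate: ∫ A/(w + 2) dw = 6 ln|(w + 2)|; ∫ B/(w + 2)² dw = 14/(w + 2). Sum: 6 ln|(w + 2)| + 14/(w + 2) + C


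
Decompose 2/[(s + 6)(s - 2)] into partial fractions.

2/(s + 6)(s - 2) = α/(s + 6) + β/(s - 2). α = 2/(-6 - 2) = -1/4, β = 2/(2 + 6) = 1/4
Result: (-1/4)/(s + 6) + (1/4)/(s - 2)


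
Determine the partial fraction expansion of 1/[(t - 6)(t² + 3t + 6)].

Cover-up at t = 6: A = 1/(6² + 3·6 + 6) = 1/60. Then B = -A = -1/60, C = -A·(3 + 6) = -3/20
Result: (1/60)/(t - 6) - ((1/60)t + 3/20)/(t² + 3t + 6)


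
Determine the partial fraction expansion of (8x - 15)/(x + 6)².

(8x - 15) = A(x + 6) + B. At x = -6: B = 8·(-6) - 15 = -63. Coeff of x: A = 8
Result: 8/(x + 6) - 63/(x + 6)²


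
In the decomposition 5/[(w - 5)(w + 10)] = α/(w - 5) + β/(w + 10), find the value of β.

Cover-up at w = -10: β = 5/(-10 - 5) = -5/15 = -1/3


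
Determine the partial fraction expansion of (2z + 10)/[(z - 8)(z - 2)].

At z=8: A = (2·8 + 10)/(8 - 2) = 13/3. At z=2: B = (2·2 + 10)/(2 - 8) = -7/3
Result: (13/3)/(z - 8) - (7/3)/(z - 2)


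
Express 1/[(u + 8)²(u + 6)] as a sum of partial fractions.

Cover-up at u=-6: γ = 1/(-6 + 8)² = 1/4. Cover-up at u=-8: β = 1/(-8 + 6) = -1/2. Comparing u² coeff: α = -γ = -1/4
Result: (-1/4)/(u + 8) - (1/2)/(u + 8)² + (1/4)/(u + 6)


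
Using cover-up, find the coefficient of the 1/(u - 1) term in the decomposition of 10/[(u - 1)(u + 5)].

Cover (u - 1), set u=1: 10/((u + 5) at u=1) = 10/(6) = 5/3


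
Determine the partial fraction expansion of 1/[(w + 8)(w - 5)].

1/(w + 8)(w - 5) = α/(w + 8) + β/(w - 5). α = 1/(-8 - 5) = -1/13, β = 1/(5 + 8) = 1/13
Result: (-1/13)/(w + 8) + (1/13)/(w - 5)


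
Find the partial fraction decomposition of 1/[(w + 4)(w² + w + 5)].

Cover-up at w = -4: α = 1/((-4)² + 1·(-4) + 5) = 1/17. Then β = -α = -1/17, γ = -α·(1 - 4) = 3/17
Result: (1/17)/(w + 4) - ((1/17)w - 3/17)/(w² + w + 5)


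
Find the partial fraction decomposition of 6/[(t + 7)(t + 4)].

6/(t + 7)(t + 4) = α/(t + 7) + β/(t + 4). α = 6/(-7 + 4) = -2, β = 6/(-4 + 7) = 2
Result: -2/(t + 7) + 2/(t + 4)


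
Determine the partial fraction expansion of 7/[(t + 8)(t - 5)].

7/(t + 8)(t - 5) = A/(t + 8) + B/(t - 5). A = 7/(-8 - 5) = -7/13, B = 7/(5 + 8) = 7/13
Result: (-7/13)/(t + 8) + (7/13)/(t - 5)


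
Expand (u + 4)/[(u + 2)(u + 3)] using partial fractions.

At u=-2: A = (1·(-2) + 4)/(-2 + 3) = 2. At u=-3: B = (1·(-3) + 4)/(-3 + 2) = -1
Result: 2/(u + 2) - 1/(u + 3)


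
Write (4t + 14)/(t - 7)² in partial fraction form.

(4t + 14) = A(t - 7) + B. At t = 7: B = 4·7 + 14 = 42. Coeff of t: A = 4
Result: 4/(t - 7) + 42/(t - 7)²


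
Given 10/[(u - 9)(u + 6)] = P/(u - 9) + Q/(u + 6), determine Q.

Cover-up at u = -6: Q = 10/(-6 - 9) = -10/15 = -2/3


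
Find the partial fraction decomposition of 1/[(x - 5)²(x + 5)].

Cover-up at x=-5: R = 1/(-5 - 5)² = 1/100. Cover-up at x=5: Q = 1/(5 + 5) = 1/10. Comparing x² coeff: P = -R = -1/100
Result: (-1/100)/(x - 5) + (1/10)/(x - 5)² + (1/100)/(x + 5)


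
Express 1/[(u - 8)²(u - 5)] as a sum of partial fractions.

Cover-up at u=5: γ = 1/(5 - 8)² = 1/9. Cover-up at u=8: β = 1/(8 - 5) = 1/3. Comparing u² coeff: α = -γ = -1/9
Result: (-1/9)/(u - 8) + (1/3)/(u - 8)² + (1/9)/(u - 5)


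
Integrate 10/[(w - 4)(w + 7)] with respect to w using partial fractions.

Decompose: 10/[(w - 4)(w + 7)] = (10/11)/(w - 4) - (10/11)/(w + 7). Integrate each term: (10/11) ln|(w - 4)| - (10/11) ln|(w + 7)| + C


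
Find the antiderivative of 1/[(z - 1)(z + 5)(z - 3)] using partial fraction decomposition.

Cover-up: α = -1/12, β = 1/48, γ = 1/16. Decomposition: (-1/12)/(z - 1) + (1/48)/(z + 5) + (1/16)/(z - 3). Integrate each term: (-1/12) ln|(z - 1)| + (1/48) ln|(z + 5)| + (1/16) ln|(z - 3)| + C


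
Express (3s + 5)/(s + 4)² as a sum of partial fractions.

(3s + 5) = α(s + 4) + β. At s = -4: β = 3·(-4) + 5 = -7. Coeff of s: α = 3
Result: 3/(s + 4) - 7/(s + 4)²


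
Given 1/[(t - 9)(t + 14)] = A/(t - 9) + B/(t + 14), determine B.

Cover-up at t = -14: B = 1/(-14 - 9) = -1/23


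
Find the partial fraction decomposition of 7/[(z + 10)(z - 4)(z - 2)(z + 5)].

Using Heaviside cover-up: (-1/120)/(z + 10) + (1/36)/(z - 4) - (1/24)/(z - 2) + (1/45)/(z + 5)


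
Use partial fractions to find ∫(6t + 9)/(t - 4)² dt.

Decompose: A = 6, B = 6·4 + 9 = 33, so (6t + 9)/(t - 4)² = 6/(t - 4) + 33/(t - 4)². Integrate: ∫ A/(t - 4) dt = 6 ln|(t - 4)|; ∫ B/(t - 4)² dt = -33/(t - 4). Sum: 6 ln|(t - 4)| - 33/(t - 4) + C


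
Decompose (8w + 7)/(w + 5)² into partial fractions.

(8w + 7) = A(w + 5) + B. At w = -5: B = 8·(-5) + 7 = -33. Coeff of w: A = 8
Result: 8/(w + 5) - 33/(w + 5)²


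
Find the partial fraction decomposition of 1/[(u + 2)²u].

Cover-up at u=0: C = 1/(0 + 2)² = 1/4. Cover-up at u=-2: B = 1/(-2 - 0) = -1/2. Comparing u² coeff: A = -C = -1/4
Result: (-1/4)/(u + 2) - (1/2)/(u + 2)² + (1/4)/u


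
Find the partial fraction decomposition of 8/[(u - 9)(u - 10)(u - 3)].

Using cover-up method: A = -4/3, B = 8/7, C = 4/21
Result: (-4/3)/(u - 9) + (8/7)/(u - 10) + (4/21)/(u - 3)


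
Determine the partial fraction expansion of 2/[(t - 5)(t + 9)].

2/(t - 5)(t + 9) = P/(t - 5) + Q/(t + 9). P = 2/(5 + 9) = 1/7, Q = 2/(-9 - 5) = -1/7
Result: (1/7)/(t - 5) - (1/7)/(t + 9)


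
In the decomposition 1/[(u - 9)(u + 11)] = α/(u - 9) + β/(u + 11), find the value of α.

Cover-up at u = 9: α = 1/(9 + 11) = 1/20


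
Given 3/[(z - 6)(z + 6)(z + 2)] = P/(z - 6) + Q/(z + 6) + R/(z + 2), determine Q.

Cover-up at z = -6: Q = 3/[(-6 - 6)(-6 + 2)] = 3/[(-12)(-4)] = 3/48 = 1/16


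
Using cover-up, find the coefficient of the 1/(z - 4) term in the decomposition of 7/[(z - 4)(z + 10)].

Cover (z - 4), set z=4: 7/((z + 10) at z=4) = 7/(14) = 1/2


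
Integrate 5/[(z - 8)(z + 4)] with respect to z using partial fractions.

Decompose: 5/[(z - 8)(z + 4)] = (5/12)/(z - 8) - (5/12)/(z + 4). Integrate each term: (5/12) ln|(z - 8)| - (5/12) ln|(z + 4)| + C


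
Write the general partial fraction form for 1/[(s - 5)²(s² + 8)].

Repeated linear + quadratic: A/(s - 5) + B/(s - 5)² + (Cs + D)/(s² + 8)


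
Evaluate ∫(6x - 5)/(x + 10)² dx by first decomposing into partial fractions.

Decompose: A = 6, B = 6·(-10) - 5 = -65, so (6x - 5)/(x + 10)² = 6/(x + 10) - 65/(x + 10)². Integrate: ∫ A/(x + 10) dx = 6 ln|(x + 10)|; ∫ B/(x + 10)² dx = 65/(x + 10). Sum: 6 ln|(x + 10)| + 65/(x + 10) + C


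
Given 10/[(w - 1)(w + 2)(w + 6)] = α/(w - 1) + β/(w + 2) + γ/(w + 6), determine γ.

Cover-up at w = -6: γ = 10/[(-6 - 1)(-6 + 2)] = 10/[(-7)(-4)] = 10/28 = 5/14


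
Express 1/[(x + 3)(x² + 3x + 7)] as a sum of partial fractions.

Cover-up at x = -3: P = 1/((-3)² + 3·(-3) + 7) = 1/7. Then Q = -P = -1/7, R = -P·(3 - 3) = 0
Result: (1/7)/(x + 3) - ((1/7)x)/(x² + 3x + 7)


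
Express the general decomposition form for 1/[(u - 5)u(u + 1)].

Three distinct linear factors: A/(u - 5) + B/u + C/(u + 1)


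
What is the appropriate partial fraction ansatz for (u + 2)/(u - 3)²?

Repeated linear factor: P/(u - 3) + Q/(u - 3)²


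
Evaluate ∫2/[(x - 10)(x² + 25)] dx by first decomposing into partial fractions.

Cover-up at x=10: A = 2/(10²+25) = 2/125. Coeff matching: B = -2/125, C = -4/25. Decomposition: (2/125)/(x - 10) - ((2/125)x + 4/25)/(x² + 25). Integrate: linear → ln, quadratic → (1/2)ln + arctan: (2/125) ln|(x - 10)| - (1/125) ln(x² + 25) - (4/125) arctan(x/5) + C


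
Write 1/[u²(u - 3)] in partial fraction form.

Cover-up at u=3: C = 1/(3 - 0)² = 1/9. Cover-up at u=0: B = 1/(0 - 3) = -1/3. Comparing u² coeff: A = -C = -1/9
Result: (-1/9)/u - (1/3)/u² + (1/9)/(u - 3)


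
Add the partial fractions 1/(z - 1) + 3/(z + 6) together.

Common denominator (z - 1)(z + 6). Numerator: 1(z + 6) + 3(z - 1) = (z + 6) + (3z - 3) = 4z + 3
Result: (4z + 3)/[(z - 1)(z + 6)]


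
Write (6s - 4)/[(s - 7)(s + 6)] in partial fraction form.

At s=7: α = (6·7 - 4)/(7 + 6) = 38/13. At s=-6: β = (6·(-6) - 4)/(-6 - 7) = 40/13
Result: (38/13)/(s - 7) + (40/13)/(s + 6)


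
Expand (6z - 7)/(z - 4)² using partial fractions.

(6z - 7) = A(z - 4) + B. At z = 4: B = 6·4 - 7 = 17. Coeff of z: A = 6
Result: 6/(z - 4) + 17/(z - 4)²


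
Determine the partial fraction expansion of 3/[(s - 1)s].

3/(s - 1)s = P/(s - 1) + Q/s. P = 3/(1 - 0) = 3, Q = 3/(0 - 1) = -3
Result: 3/(s - 1) - 3/s


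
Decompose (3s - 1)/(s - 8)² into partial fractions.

(3s - 1) = A(s - 8) + B. At s = 8: B = 3·8 - 1 = 23. Coeff of s: A = 3
Result: 3/(s - 8) + 23/(s - 8)²


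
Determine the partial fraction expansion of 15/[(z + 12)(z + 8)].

15/(z + 12)(z + 8) = P/(z + 12) + Q/(z + 8). P = 15/(-12 + 8) = -15/4, Q = 15/(-8 + 12) = 15/4
Result: (-15/4)/(z + 12) + (15/4)/(z + 8)


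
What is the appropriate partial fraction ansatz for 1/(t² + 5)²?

Repeated quadratic factor: (Pt + Q)/(t² + 5) + (Rt + S)/(t² + 5)²


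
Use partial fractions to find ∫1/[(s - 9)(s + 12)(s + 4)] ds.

Cover-up: A = 1/273, B = 1/168, C = -1/104. Decomposition: (1/273)/(s - 9) + (1/168)/(s + 12) - (1/104)/(s + 4). Integrate each term: (1/273) ln|(s - 9)| + (1/168) ln|(s + 12)| - (1/104) ln|(s + 4)| + C


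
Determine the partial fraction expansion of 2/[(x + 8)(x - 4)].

2/(x + 8)(x - 4) = P/(x + 8) + Q/(x - 4). P = 2/(-8 - 4) = -1/6, Q = 2/(4 + 8) = 1/6
Result: (-1/6)/(x + 8) + (1/6)/(x - 4)


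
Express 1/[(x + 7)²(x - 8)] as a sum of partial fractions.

Cover-up at x=8: R = 1/(8 + 7)² = 1/225. Cover-up at x=-7: Q = 1/(-7 - 8) = -1/15. Comparing x² coeff: P = -R = -1/225
Result: (-1/225)/(x + 7) - (1/15)/(x + 7)² + (1/225)/(x - 8)


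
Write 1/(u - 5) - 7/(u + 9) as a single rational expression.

Common denominator (u - 5)(u + 9). Numerator: 1(u + 9) - 7(u - 5) = (u + 9) - (7u - 35) = -6u + 44
Result: (-6u + 44)/[(u - 5)(u + 9)]


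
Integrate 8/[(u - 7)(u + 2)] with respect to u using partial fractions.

Decompose: 8/[(u - 7)(u + 2)] = (8/9)/(u - 7) - (8/9)/(u + 2). Integrate each term: (8/9) ln|(u - 7)| - (8/9) ln|(u + 2)| + C


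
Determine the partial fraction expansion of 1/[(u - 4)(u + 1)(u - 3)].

Using cover-up method: P = 1/5, Q = 1/20, R = -1/4
Result: (1/5)/(u - 4) + (1/20)/(u + 1) - (1/4)/(u - 3)


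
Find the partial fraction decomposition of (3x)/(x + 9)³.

(3x) = α(x + 9)² + β(x + 9) + γ. At x = -9: γ = 3·(-9) + 0 = -27. Coefficients: α = 0, β = 3
Result: 3/(x + 9)² - 27/(x + 9)³


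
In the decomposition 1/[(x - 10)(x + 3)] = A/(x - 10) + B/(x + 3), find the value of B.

Cover-up at x = -3: B = 1/(-3 - 10) = -1/13


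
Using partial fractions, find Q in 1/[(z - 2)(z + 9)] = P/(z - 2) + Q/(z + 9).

Cover-up at z = -9: Q = 1/(-9 - 2) = -1/11


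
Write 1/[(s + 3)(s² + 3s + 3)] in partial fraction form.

Cover-up at s = -3: P = 1/((-3)² + 3·(-3) + 3) = 1/3. Then Q = -P = -1/3, R = -P·(3 - 3) = 0
Result: (1/3)/(s + 3) - ((1/3)s)/(s² + 3s + 3)


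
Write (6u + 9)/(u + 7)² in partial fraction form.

(6u + 9) = α(u + 7) + β. At u = -7: β = 6·(-7) + 9 = -33. Coeff of u: α = 6
Result: 6/(u + 7) - 33/(u + 7)²


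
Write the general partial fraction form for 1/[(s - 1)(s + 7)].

Distinct linear factors: P/(s - 1) + Q/(s + 7)


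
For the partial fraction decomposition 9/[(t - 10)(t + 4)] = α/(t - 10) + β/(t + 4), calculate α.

Cover-up at t = 10: α = 9/(10 + 4) = 9/14


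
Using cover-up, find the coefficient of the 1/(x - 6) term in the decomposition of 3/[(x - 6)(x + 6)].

Cover (x - 6), set x=6: 3/((x + 6) at x=6) = 3/(12) = 1/4


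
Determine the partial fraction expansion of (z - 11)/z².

(z - 11) = αz + β. At z = 0: β = 1·0 - 11 = -11. Coeff of z: α = 1
Result: 1/z - 11/z²


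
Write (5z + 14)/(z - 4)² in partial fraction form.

(5z + 14) = A(z - 4) + B. At z = 4: B = 5·4 + 14 = 34. Coeff of z: A = 5
Result: 5/(z - 4) + 34/(z - 4)²


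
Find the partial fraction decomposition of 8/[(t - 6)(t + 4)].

8/(t - 6)(t + 4) = α/(t - 6) + β/(t + 4). α = 8/(6 + 4) = 4/5, β = 8/(-4 - 6) = -4/5
Result: (4/5)/(t - 6) - (4/5)/(t + 4)


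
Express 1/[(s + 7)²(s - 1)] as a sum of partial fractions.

Cover-up at s=1: C = 1/(1 + 7)² = 1/64. Cover-up at s=-7: B = 1/(-7 - 1) = -1/8. Comparing s² coeff: A = -C = -1/64
Result: (-1/64)/(s + 7) - (1/8)/(s + 7)² + (1/64)/(s - 1)


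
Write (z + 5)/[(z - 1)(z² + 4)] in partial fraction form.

At z=1: α = (1·1 + 5)/(1² + 4) = 6/5. β = -α = -6/5, γ = 1 - 1·α = -1/5
Result: (6/5)/(z - 1) - ((6/5)z + 1/5)/(z² + 4)


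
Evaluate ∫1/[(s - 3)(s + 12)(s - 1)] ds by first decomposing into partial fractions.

Cover-up: α = 1/30, β = 1/195, γ = -1/26. Decomposition: (1/30)/(s - 3) + (1/195)/(s + 12) - (1/26)/(s - 1). Integrate each term: (1/30) ln|(s - 3)| + (1/195) ln|(s + 12)| - (1/26) ln|(s - 1)| + C


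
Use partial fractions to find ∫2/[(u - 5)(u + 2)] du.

Decompose: 2/[(u - 5)(u + 2)] = (2/7)/(u - 5) - (2/7)/(u + 2). Integrate each term: (2/7) ln|(u - 5)| - (2/7) ln|(u + 2)| + C


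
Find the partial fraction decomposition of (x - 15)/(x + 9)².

(x - 15) = P(x + 9) + Q. At x = -9: Q = 1·(-9) - 15 = -24. Coeff of x: P = 1
Result: 1/(x + 9) - 24/(x + 9)²


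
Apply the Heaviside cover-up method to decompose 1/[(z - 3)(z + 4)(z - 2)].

Cover (z - 3), z=3: α = 1/[(3 + 4)(3 - 2)] = 1/7. Cover (z + 4), z=-4: β = 1/[(-4 - 3)(-4 - 2)] = 1/42. Cover (z - 2), z=2: γ = 1/[(2 - 3)(2 + 4)] = -1/6.
Result: (1/7)/(z - 3) + (1/42)/(z + 4) - (1/6)/(z - 2)
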